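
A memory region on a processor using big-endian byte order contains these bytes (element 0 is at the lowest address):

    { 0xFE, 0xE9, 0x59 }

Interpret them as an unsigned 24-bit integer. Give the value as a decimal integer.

16705881

Big-endian: lowest address holds the most-significant byte.
The bytes are already most-significant first: 0xFEE959.
0xFEE959 = 16705881.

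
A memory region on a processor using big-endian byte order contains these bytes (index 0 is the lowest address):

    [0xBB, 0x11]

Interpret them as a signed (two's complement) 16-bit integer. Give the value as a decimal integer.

-17647

Big-endian stores the most-significant byte at the lowest address.
The bytes are already most-significant first: 0xBB11.
Top bit is set, so as a signed 16-bit value this is 0xBB11 − 2^16 = -17647.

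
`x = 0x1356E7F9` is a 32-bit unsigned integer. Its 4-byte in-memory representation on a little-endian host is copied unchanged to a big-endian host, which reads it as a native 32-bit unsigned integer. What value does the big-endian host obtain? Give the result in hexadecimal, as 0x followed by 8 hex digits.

0xF9E75613

Stored little-endian, the bytes at ascending addresses are F9 E7 56 13.
Read back as big-endian, the last byte is least significant, giving 0xF9E75613.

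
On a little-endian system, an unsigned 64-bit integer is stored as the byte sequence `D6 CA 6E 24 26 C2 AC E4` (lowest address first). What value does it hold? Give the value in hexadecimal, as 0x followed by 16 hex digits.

0xE4ACC226246ECAD6

In little-endian order the low byte comes first in memory.
Reassemble most-significant byte first: E4 AC C2 26 24 6E CA D6 → 0xE4ACC226246ECAD6.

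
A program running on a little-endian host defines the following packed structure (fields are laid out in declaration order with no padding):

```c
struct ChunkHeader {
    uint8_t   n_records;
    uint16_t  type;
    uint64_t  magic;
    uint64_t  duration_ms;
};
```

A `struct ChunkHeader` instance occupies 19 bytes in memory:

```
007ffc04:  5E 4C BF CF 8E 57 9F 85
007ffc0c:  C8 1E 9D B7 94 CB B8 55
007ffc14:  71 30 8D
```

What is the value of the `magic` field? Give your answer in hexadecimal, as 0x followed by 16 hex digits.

0x9D1EC8859F578ECF

`magic` follows `n_records` (1 B), `type` (2 B), so it starts at offset 1 + 2 = 3 and occupies 8 bytes.
Bytes at offsets 3..10: CF 8E 57 9F 85 C8 1E 9D.
Little-endian stores the least-significant byte at the lowest address.
Reassemble most-significant byte first: 9D 1E C8 85 9F 57 8E CF → 0x9D1EC8859F578ECF.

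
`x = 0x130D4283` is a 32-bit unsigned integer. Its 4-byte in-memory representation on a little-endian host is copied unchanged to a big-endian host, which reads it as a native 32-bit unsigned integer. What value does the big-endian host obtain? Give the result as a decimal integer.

2202144019

Stored little-endian, the bytes at ascending addresses are 83 42 0D 13.
Read back as big-endian, the last byte is least significant, giving 0x83420D13.
0x83420D13 = 2202144019.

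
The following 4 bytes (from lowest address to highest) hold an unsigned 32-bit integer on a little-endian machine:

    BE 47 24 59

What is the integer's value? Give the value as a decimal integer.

1495549886

Little-endian: lowest address holds the least-significant byte.
Reassemble most-significant byte first: 59 24 47 BE → 0x592447BE.
0x592447BE = 1495549886.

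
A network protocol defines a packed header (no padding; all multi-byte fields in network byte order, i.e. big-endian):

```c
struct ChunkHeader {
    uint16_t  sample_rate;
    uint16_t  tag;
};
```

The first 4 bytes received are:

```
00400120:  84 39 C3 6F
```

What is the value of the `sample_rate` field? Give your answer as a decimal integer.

`sample_rate` is the first field, at byte offset 0, occupying 2 bytes.
Bytes at offsets 0..1: 84 39.
Big-endian stores the most-significant byte at the lowest address.
The bytes are already most-significant first: 0x8439.
0x8439 = 33849.

33849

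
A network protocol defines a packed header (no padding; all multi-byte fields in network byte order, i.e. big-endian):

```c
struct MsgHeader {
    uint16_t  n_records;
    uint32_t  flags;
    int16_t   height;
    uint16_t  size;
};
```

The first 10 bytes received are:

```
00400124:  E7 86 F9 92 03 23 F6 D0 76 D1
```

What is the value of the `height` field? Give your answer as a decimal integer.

`height` follows `n_records` (2 B), `flags` (4 B), so it starts at offset 2 + 4 = 6 and occupies 2 bytes.
Bytes at offsets 6..7: F6 D0.
In big-endian order the high byte comes first in memory.
The bytes are already most-significant first: 0xF6D0.
Top bit is set, so as a signed 16-bit value this is 0xF6D0 − 2^16 = -2352.

-2352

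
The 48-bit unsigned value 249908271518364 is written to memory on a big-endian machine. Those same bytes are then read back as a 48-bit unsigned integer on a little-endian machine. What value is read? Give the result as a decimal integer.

249908271518364 in 48-bit hexadecimal is 0xE34A4DC0129C.
Stored big-endian, the bytes at ascending addresses are E3 4A 4D C0 12 9C.
Read back as little-endian, the first byte is least significant, giving 0x9C12C04D4AE3.
0x9C12C04D4AE3 = 171604349635299.

171604349635299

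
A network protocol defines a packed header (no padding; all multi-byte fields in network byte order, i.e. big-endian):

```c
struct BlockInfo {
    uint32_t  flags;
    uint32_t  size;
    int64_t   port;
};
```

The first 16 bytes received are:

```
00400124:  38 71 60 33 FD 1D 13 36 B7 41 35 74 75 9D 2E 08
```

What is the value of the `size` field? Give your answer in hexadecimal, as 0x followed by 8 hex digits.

0xFD1D1336

`size` follows `flags` (4 bytes), so it starts at byte offset 4 and occupies 4 bytes.
Bytes at offsets 4..7: FD 1D 13 36.
Big-endian: lowest address holds the most-significant byte.
The bytes are already most-significant first: 0xFD1D1336.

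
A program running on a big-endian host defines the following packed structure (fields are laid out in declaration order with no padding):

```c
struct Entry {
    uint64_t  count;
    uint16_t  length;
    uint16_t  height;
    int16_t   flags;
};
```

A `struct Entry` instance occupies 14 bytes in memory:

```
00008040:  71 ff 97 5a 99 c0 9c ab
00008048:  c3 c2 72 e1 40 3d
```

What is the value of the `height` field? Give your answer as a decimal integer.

29409

`height` follows `count` (8 B), `length` (2 B), so it starts at offset 8 + 2 = 10 and occupies 2 bytes.
Bytes at offsets 10..11: 72 E1.
In big-endian order the high byte comes first in memory.
The bytes are already most-significant first: 0x72E1.
0x72E1 = 29409.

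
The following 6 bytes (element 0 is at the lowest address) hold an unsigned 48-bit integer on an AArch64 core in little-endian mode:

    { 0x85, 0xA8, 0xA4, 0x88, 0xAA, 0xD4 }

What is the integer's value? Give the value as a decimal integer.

Little-endian stores the least-significant byte at the lowest address.
Reassemble most-significant byte first: D4 AA 88 A4 A8 85 → 0xD4AA88A4A885.
0xD4AA88A4A885 = 233828902021253.

233828902021253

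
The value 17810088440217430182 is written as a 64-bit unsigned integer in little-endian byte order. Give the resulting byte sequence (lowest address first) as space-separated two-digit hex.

17810088440217430182 in hexadecimal, padded to 64 bits, is 0xF72A2513117368A6.
Split into bytes (most-significant first): F7 2A 25 13 11 73 68 A6.
Little-endian stores the least-significant byte at the lowest address.
So at ascending addresses the bytes are A6 68 73 11 13 25 2A F7.

A6 68 73 11 13 25 2A F7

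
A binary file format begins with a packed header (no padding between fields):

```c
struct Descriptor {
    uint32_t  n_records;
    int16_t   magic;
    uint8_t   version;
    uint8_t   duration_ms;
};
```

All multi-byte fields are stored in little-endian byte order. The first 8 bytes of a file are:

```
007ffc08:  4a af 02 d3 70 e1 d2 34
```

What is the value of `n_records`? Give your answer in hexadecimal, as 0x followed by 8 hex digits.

`n_records` is the first field, at byte offset 0, occupying 4 bytes.
Bytes at offsets 0..3: 4A AF 02 D3.
Little-endian: lowest address holds the least-significant byte.
Reassemble most-significant byte first: D3 02 AF 4A → 0xD302AF4A.

0xD302AF4A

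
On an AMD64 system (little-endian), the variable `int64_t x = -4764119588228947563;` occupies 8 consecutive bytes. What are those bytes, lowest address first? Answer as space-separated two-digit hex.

Two's complement of -4764119588228947563 in 64 bits: 4764119588228947563 = 0x421D8D862BDDDE6B; invert → 0xBDE27279D4222194; add 1 → 0xBDE27279D4222195.
Split into bytes (most-significant first): BD E2 72 79 D4 22 21 95.
In little-endian order the low byte comes first in memory.
So at ascending addresses the bytes are 95 21 22 D4 79 72 E2 BD.

95 21 22 D4 79 72 E2 BD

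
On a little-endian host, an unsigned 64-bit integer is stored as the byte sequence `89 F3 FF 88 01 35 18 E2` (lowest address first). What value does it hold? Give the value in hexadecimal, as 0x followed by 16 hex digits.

0xE218350188FFF389

In little-endian order the low byte comes first in memory.
Reassemble most-significant byte first: E2 18 35 01 88 FF F3 89 → 0xE218350188FFF389.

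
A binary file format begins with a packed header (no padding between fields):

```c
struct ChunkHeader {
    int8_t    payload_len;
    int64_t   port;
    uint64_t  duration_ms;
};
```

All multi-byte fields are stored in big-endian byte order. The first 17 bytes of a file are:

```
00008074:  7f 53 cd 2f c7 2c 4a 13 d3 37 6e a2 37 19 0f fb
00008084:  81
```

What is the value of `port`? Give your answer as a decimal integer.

`port` follows `payload_len` (1 byte), so it starts at byte offset 1 and occupies 8 bytes.
Bytes at offsets 1..8: 53 CD 2F C7 2C 4A 13 D3.
In big-endian order the high byte comes first in memory.
The bytes are already most-significant first: 0x53CD2FC72C4A13D3.
0x53CD2FC72C4A13D3 = 6038535207861752787.

6038535207861752787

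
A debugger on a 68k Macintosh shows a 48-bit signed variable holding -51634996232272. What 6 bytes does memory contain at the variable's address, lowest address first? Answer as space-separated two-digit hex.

Two's complement of -51634996232272 in 48 bits: 51634996232272 = 0x2EF6359BC050; invert → 0xD109CA643FAF; add 1 → 0xD109CA643FB0.
Split into bytes (most-significant first): D1 09 CA 64 3F B0.
Big-endian stores the most-significant byte at the lowest address.
So the memory order matches the most-significant-first order: D1 09 CA 64 3F B0.

D1 09 CA 64 3F B0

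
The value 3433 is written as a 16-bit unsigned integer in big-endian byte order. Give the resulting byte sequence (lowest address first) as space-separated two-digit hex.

3433 in hexadecimal, padded to 16 bits, is 0x0D69.
Split into bytes (most-significant first): 0D 69.
Big-endian: lowest address holds the most-significant byte.
So the memory order matches the most-significant-first order: 0D 69.

0D 69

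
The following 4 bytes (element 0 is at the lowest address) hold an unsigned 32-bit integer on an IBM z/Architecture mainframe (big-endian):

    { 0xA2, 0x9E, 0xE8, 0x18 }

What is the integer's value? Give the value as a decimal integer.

In big-endian order the high byte comes first in memory.
The bytes are already most-significant first: 0xA29EE818.
0xA29EE818 = 2728323096.

2728323096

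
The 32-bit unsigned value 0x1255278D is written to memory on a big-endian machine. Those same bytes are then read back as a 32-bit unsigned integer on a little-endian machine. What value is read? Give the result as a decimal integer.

2368165138

Stored big-endian, the bytes at ascending addresses are 12 55 27 8D.
Read back as little-endian, the first byte is least significant, giving 0x8D275512.
0x8D275512 = 2368165138.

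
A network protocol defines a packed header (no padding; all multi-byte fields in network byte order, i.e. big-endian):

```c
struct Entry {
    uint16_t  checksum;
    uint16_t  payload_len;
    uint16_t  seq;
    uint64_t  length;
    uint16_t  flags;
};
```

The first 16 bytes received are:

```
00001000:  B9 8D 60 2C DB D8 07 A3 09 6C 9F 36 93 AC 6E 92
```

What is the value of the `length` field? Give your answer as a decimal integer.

`length` follows `checksum` (2 B), `payload_len` (2 B), `seq` (2 B), so it starts at offset 2 + 2 + 2 = 6 and occupies 8 bytes.
Bytes at offsets 6..13: 07 A3 09 6C 9F 36 93 AC.
Big-endian: lowest address holds the most-significant byte.
The bytes are already most-significant first: 0x07A3096C9F3693AC.
0x07A3096C9F3693AC = 550293941601604524.

550293941601604524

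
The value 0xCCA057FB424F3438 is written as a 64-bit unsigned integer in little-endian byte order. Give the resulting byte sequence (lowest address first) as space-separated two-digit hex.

Split into bytes (most-significant first): CC A0 57 FB 42 4F 34 38.
In little-endian order the low byte comes first in memory.
So at ascending addresses the bytes are 38 34 4F 42 FB 57 A0 CC.

38 34 4F 42 FB 57 A0 CC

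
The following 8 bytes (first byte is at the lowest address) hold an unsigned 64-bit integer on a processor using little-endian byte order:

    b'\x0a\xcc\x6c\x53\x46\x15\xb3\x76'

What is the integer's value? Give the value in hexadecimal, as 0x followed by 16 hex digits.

Little-endian: lowest address holds the least-significant byte.
Reassemble most-significant byte first: 76 B3 15 46 53 6C CC 0A → 0x76B31546536CCC0A.

0x76B31546536CCC0A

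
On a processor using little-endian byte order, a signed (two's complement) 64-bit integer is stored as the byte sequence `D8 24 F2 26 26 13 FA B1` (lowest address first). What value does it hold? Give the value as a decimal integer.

Little-endian: lowest address holds the least-significant byte.
Reassemble most-significant byte first: B1 FA 13 26 26 F2 24 D8 → 0xB1FA132626F224D8.
Top bit is set, so as a signed 64-bit value this is 0xB1FA132626F224D8 − 2^64 = -5622160130235554600.

-5622160130235554600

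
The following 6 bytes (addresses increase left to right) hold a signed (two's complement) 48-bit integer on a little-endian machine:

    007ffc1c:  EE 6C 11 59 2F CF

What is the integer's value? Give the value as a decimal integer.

Little-endian: lowest address holds the least-significant byte.
Reassemble most-significant byte first: CF 2F 59 11 6C EE → 0xCF2F59116CEE.
Top bit is set, so as a signed 48-bit value this is 0xCF2F59116CEE − 2^48 = -53672711983890.

-53672711983890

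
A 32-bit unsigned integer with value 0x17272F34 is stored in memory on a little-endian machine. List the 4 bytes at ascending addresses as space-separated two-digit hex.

34 2F 27 17

Split into bytes (most-significant first): 17 27 2F 34.
In little-endian order the low byte comes first in memory.
So at ascending addresses the bytes are 34 2F 27 17.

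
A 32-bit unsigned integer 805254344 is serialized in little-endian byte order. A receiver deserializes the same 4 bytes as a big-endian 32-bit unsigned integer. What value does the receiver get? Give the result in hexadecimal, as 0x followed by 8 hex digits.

0xC834FF2F

805254344 in 32-bit hexadecimal is 0x2FFF34C8.
Stored little-endian, the bytes at ascending addresses are C8 34 FF 2F.
Read back as big-endian, the last byte is least significant, giving 0xC834FF2F.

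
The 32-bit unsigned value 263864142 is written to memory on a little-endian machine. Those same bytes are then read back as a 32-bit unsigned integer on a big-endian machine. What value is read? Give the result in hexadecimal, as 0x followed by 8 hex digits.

263864142 in 32-bit hexadecimal is 0x0FBA3F4E.
Stored little-endian, the bytes at ascending addresses are 4E 3F BA 0F.
Read back as big-endian, the last byte is least significant, giving 0x4E3FBA0F.

0x4E3FBA0F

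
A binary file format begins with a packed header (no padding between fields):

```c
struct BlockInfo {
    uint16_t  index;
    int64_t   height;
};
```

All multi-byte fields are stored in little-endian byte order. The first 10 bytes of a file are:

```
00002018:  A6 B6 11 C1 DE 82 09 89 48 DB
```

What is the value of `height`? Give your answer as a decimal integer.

`height` follows `index` (2 bytes), so it starts at byte offset 2 and occupies 8 bytes.
Bytes at offsets 2..9: 11 C1 DE 82 09 89 48 DB.
Little-endian: lowest address holds the least-significant byte.
Reassemble most-significant byte first: DB 48 89 09 82 DE C1 11 → 0xDB48890982DEC111.
Top bit is set, so as a signed 64-bit value this is 0xDB48890982DEC111 − 2^64 = -2645714107136818927.

-2645714107136818927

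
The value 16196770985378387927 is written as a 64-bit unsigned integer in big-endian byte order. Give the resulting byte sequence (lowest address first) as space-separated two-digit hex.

16196770985378387927 in hexadecimal, padded to 64 bits, is 0xE0C67D65A3D517D7.
Split into bytes (most-significant first): E0 C6 7D 65 A3 D5 17 D7.
Big-endian stores the most-significant byte at the lowest address.
So the memory order matches the most-significant-first order: E0 C6 7D 65 A3 D5 17 D7.

E0 C6 7D 65 A3 D5 17 D7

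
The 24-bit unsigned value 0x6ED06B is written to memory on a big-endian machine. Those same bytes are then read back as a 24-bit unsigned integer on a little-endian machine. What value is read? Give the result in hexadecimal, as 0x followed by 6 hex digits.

Stored big-endian, the bytes at ascending addresses are 6E D0 6B.
Read back as little-endian, the first byte is least significant, giving 0x6BD06E.

0x6BD06E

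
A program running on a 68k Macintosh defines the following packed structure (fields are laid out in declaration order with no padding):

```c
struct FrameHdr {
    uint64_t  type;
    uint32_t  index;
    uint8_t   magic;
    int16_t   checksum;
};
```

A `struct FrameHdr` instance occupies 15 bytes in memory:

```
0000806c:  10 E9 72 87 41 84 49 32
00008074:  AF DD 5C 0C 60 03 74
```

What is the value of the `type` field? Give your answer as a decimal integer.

`type` is the first field, at byte offset 0, occupying 8 bytes.
Bytes at offsets 0..7: 10 E9 72 87 41 84 49 32.
In big-endian order the high byte comes first in memory.
The bytes are already most-significant first: 0x10E9728741844932.
0x10E9728741844932 = 1218631099425769778.

1218631099425769778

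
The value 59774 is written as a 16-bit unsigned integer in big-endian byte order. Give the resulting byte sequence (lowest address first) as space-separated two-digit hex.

59774 in hexadecimal, padded to 16 bits, is 0xE97E.
Split into bytes (most-significant first): E9 7E.
In big-endian order the high byte comes first in memory.
So the memory order matches the most-significant-first order: E9 7E.

E9 7E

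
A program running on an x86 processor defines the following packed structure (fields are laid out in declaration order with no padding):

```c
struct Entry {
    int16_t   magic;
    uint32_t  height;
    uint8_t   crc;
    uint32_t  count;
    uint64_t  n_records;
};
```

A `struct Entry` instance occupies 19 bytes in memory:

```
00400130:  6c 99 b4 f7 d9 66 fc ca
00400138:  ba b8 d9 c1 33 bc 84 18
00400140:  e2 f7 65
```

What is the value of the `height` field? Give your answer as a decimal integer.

1725560756

`height` follows `magic` (2 bytes), so it starts at byte offset 2 and occupies 4 bytes.
Bytes at offsets 2..5: B4 F7 D9 66.
Little-endian: lowest address holds the least-significant byte.
Reassemble most-significant byte first: 66 D9 F7 B4 → 0x66D9F7B4.
0x66D9F7B4 = 1725560756.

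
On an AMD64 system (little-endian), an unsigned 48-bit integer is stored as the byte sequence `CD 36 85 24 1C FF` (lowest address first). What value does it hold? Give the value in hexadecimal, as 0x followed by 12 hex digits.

In little-endian order the low byte comes first in memory.
Reassemble most-significant byte first: FF 1C 24 85 36 CD → 0xFF1C248536CD.

0xFF1C248536CD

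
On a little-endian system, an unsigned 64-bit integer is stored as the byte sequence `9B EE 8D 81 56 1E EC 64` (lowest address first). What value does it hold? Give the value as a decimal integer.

In little-endian order the low byte comes first in memory.
Reassemble most-significant byte first: 64 EC 1E 56 81 8D EE 9B → 0x64EC1E56818DEE9B.
0x64EC1E56818DEE9B = 7272220855186091675.

7272220855186091675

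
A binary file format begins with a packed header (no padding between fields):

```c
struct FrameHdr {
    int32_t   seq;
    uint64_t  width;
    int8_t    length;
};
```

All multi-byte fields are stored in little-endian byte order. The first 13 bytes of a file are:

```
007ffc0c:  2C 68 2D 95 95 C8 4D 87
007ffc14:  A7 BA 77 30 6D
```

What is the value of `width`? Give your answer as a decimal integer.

`width` follows `seq` (4 bytes), so it starts at byte offset 4 and occupies 8 bytes.
Bytes at offsets 4..11: 95 C8 4D 87 A7 BA 77 30.
In little-endian order the low byte comes first in memory.
Reassemble most-significant byte first: 30 77 BA A7 87 4D C8 95 → 0x3077BAA7874DC895.
0x3077BAA7874DC895 = 3492465264741435541.

3492465264741435541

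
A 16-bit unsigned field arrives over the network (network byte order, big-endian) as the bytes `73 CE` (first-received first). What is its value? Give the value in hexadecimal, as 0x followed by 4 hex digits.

0x73CE

Big-endian: lowest address holds the most-significant byte.
The bytes are already most-significant first: 0x73CE.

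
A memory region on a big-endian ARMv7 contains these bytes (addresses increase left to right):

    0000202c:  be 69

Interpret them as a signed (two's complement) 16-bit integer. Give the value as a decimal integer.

In big-endian order the high byte comes first in memory.
The bytes are already most-significant first: 0xBE69.
Top bit is set, so as a signed 16-bit value this is 0xBE69 − 2^16 = -16791.

-16791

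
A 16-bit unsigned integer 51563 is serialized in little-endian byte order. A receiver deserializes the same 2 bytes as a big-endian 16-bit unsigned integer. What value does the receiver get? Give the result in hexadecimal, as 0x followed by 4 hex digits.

51563 in 16-bit hexadecimal is 0xC96B.
Stored little-endian, the bytes at ascending addresses are 6B C9.
Read back as big-endian, the last byte is least significant, giving 0x6BC9.

0x6BC9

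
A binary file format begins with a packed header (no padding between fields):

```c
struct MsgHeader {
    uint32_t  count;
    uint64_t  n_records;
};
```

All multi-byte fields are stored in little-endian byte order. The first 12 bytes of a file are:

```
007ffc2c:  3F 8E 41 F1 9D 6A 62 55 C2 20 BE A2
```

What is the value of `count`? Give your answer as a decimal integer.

`count` is the first field, at byte offset 0, occupying 4 bytes.
Bytes at offsets 0..3: 3F 8E 41 F1.
Little-endian: lowest address holds the least-significant byte.
Reassemble most-significant byte first: F1 41 8E 3F → 0xF1418E3F.
0xF1418E3F = 4047605311.

4047605311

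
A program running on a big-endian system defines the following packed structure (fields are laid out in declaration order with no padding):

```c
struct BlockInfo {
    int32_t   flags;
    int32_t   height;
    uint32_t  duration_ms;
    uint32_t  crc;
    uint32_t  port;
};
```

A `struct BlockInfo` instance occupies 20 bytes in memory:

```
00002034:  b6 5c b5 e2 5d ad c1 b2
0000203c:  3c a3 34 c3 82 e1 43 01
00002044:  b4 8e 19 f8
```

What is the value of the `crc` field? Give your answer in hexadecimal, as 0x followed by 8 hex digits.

0x82E14301

`crc` follows `flags` (4 B), `height` (4 B), `duration_ms` (4 B), so it starts at offset 4 + 4 + 4 = 12 and occupies 4 bytes.
Bytes at offsets 12..15: 82 E1 43 01.
Big-endian stores the most-significant byte at the lowest address.
The bytes are already most-significant first: 0x82E14301.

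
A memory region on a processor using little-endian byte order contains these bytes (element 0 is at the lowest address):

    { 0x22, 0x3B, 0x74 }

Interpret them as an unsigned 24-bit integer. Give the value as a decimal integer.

7617314

In little-endian order the low byte comes first in memory.
Reassemble most-significant byte first: 74 3B 22 → 0x743B22.
0x743B22 = 7617314.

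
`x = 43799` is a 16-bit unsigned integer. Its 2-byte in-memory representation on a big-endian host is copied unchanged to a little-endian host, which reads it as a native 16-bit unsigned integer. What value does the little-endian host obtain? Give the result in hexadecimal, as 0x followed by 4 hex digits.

43799 in 16-bit hexadecimal is 0xAB17.
Stored big-endian, the bytes at ascending addresses are AB 17.
Read back as little-endian, the first byte is least significant, giving 0x17AB.

0x17AB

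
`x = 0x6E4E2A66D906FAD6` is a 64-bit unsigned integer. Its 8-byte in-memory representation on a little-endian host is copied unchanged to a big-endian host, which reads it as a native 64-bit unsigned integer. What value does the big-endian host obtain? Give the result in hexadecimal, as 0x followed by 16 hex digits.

Stored little-endian, the bytes at ascending addresses are D6 FA 06 D9 66 2A 4E 6E.
Read back as big-endian, the last byte is least significant, giving 0xD6FA06D9662A4E6E.

0xD6FA06D9662A4E6E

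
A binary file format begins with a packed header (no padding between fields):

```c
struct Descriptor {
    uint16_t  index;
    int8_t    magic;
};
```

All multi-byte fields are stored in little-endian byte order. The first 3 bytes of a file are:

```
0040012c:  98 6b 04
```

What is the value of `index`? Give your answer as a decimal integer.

`index` is the first field, at byte offset 0, occupying 2 bytes.
Bytes at offsets 0..1: 98 6B.
In little-endian order the low byte comes first in memory.
Reassemble most-significant byte first: 6B 98 → 0x6B98.
0x6B98 = 27544.

27544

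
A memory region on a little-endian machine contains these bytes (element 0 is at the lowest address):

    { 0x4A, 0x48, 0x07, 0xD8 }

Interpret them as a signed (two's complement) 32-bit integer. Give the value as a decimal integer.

-670611382

Little-endian: lowest address holds the least-significant byte.
Reassemble most-significant byte first: D8 07 48 4A → 0xD807484A.
Top bit is set, so as a signed 32-bit value this is 0xD807484A − 2^32 = -670611382.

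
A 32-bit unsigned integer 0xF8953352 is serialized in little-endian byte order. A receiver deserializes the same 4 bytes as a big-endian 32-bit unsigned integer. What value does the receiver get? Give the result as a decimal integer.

1379112440

Stored little-endian, the bytes at ascending addresses are 52 33 95 F8.
Read back as big-endian, the last byte is least significant, giving 0x523395F8.
0x523395F8 = 1379112440.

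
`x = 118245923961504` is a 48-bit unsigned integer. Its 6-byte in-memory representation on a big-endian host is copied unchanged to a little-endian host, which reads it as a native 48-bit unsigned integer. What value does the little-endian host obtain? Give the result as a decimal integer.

176172231461739

118245923961504 in 48-bit hexadecimal is 0x6B8B464B3AA0.
Stored big-endian, the bytes at ascending addresses are 6B 8B 46 4B 3A A0.
Read back as little-endian, the first byte is least significant, giving 0xA03A4B468B6B.
0xA03A4B468B6B = 176172231461739.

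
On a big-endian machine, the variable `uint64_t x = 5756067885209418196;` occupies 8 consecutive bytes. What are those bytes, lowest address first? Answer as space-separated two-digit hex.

4F E1 A9 3E A0 F0 F9 D4

5756067885209418196 in hexadecimal, padded to 64 bits, is 0x4FE1A93EA0F0F9D4.
Split into bytes (most-significant first): 4F E1 A9 3E A0 F0 F9 D4.
Big-endian stores the most-significant byte at the lowest address.
So the memory order matches the most-significant-first order: 4F E1 A9 3E A0 F0 F9 D4.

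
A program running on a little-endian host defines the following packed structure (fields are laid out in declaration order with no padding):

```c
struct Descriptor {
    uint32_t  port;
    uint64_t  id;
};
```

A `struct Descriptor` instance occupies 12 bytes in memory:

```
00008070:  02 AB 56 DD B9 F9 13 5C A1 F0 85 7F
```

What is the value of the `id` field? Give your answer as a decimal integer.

9189015190544579001

`id` follows `port` (4 bytes), so it starts at byte offset 4 and occupies 8 bytes.
Bytes at offsets 4..11: B9 F9 13 5C A1 F0 85 7F.
Little-endian stores the least-significant byte at the lowest address.
Reassemble most-significant byte first: 7F 85 F0 A1 5C 13 F9 B9 → 0x7F85F0A15C13F9B9.
0x7F85F0A15C13F9B9 = 9189015190544579001.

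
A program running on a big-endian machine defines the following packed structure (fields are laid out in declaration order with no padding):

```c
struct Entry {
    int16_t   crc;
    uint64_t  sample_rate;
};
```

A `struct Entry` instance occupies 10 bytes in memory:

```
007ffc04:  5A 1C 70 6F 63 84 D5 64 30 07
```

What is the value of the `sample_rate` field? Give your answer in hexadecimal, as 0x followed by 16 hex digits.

0x706F6384D5643007

`sample_rate` follows `crc` (2 bytes), so it starts at byte offset 2 and occupies 8 bytes.
Bytes at offsets 2..9: 70 6F 63 84 D5 64 30 07.
Big-endian: lowest address holds the most-significant byte.
The bytes are already most-significant first: 0x706F6384D5643007.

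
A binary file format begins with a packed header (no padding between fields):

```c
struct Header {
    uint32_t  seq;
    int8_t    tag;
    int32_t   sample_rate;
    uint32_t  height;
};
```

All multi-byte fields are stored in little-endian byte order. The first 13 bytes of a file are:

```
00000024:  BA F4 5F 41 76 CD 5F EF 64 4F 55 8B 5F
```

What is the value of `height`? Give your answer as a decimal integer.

1602966863

`height` follows `seq` (4 B), `tag` (1 B), `sample_rate` (4 B), so it starts at offset 4 + 1 + 4 = 9 and occupies 4 bytes.
Bytes at offsets 9..12: 4F 55 8B 5F.
In little-endian order the low byte comes first in memory.
Reassemble most-significant byte first: 5F 8B 55 4F → 0x5F8B554F.
0x5F8B554F = 1602966863.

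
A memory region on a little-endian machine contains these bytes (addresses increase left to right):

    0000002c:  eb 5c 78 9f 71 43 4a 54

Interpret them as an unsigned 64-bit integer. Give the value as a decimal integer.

6073741202748366059

Little-endian stores the least-significant byte at the lowest address.
Reassemble most-significant byte first: 54 4A 43 71 9F 78 5C EB → 0x544A43719F785CEB.
0x544A43719F785CEB = 6073741202748366059.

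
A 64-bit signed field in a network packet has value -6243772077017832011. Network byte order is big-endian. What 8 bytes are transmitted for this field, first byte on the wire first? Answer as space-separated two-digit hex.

Two's complement of -6243772077017832011 in 64 bits: 6243772077017832011 = 0x56A6559F85269A4B; invert → 0xA959AA607AD965B4; add 1 → 0xA959AA607AD965B5.
Split into bytes (most-significant first): A9 59 AA 60 7A D9 65 B5.
Big-endian: lowest address holds the most-significant byte.
So the memory order matches the most-significant-first order: A9 59 AA 60 7A D9 65 B5.

A9 59 AA 60 7A D9 65 B5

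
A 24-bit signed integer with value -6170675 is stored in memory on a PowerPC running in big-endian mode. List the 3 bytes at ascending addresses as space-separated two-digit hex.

Two's complement of -6170675 in 24 bits: 6170675 = 0x5E2833; invert → 0xA1D7CC; add 1 → 0xA1D7CD.
Split into bytes (most-significant first): A1 D7 CD.
Big-endian: lowest address holds the most-significant byte.
So the memory order matches the most-significant-first order: A1 D7 CD.

A1 D7 CD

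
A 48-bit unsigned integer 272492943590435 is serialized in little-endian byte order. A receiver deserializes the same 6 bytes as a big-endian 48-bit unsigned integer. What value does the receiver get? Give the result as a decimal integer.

38775429649655

272492943590435 in 48-bit hexadecimal is 0xF7D4B51B4423.
Stored little-endian, the bytes at ascending addresses are 23 44 1B B5 D4 F7.
Read back as big-endian, the last byte is least significant, giving 0x23441BB5D4F7.
0x23441BB5D4F7 = 38775429649655.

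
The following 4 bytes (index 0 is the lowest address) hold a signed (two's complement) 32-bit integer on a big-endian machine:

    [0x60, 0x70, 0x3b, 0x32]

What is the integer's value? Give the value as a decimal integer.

Big-endian stores the most-significant byte at the lowest address.
The bytes are already most-significant first: 0x60703B32.
0x60703B32 = 1617967922.

1617967922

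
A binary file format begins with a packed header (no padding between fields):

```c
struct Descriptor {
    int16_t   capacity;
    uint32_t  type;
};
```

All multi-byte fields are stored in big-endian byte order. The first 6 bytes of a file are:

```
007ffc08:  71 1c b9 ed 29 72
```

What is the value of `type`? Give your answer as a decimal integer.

3119327602

`type` follows `capacity` (2 bytes), so it starts at byte offset 2 and occupies 4 bytes.
Bytes at offsets 2..5: B9 ED 29 72.
Big-endian: lowest address holds the most-significant byte.
The bytes are already most-significant first: 0xB9ED2972.
0xB9ED2972 = 3119327602.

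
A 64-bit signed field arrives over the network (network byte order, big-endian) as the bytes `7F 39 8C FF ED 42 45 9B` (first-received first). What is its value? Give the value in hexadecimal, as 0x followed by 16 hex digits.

Big-endian: lowest address holds the most-significant byte.
The bytes are already most-significant first: 0x7F398CFFED42459B.

0x7F398CFFED42459B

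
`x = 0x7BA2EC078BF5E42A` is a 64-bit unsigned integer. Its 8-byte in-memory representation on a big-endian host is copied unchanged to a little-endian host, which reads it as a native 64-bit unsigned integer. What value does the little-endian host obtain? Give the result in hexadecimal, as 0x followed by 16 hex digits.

0x2AE4F58B07ECA27B

Stored big-endian, the bytes at ascending addresses are 7B A2 EC 07 8B F5 E4 2A.
Read back as little-endian, the first byte is least significant, giving 0x2AE4F58B07ECA27B.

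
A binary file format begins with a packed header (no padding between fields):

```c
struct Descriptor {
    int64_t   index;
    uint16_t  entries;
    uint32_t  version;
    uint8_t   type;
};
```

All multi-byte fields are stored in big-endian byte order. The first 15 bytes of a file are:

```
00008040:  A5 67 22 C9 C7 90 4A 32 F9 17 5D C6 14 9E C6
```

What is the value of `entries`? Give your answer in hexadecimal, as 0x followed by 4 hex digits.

0xF917

`entries` follows `index` (8 bytes), so it starts at byte offset 8 and occupies 2 bytes.
Bytes at offsets 8..9: F9 17.
Big-endian: lowest address holds the most-significant byte.
The bytes are already most-significant first: 0xF917.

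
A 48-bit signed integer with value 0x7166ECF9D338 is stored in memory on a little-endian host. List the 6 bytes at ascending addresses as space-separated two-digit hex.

38 D3 F9 EC 66 71

Split into bytes (most-significant first): 71 66 EC F9 D3 38.
Little-endian stores the least-significant byte at the lowest address.
So at ascending addresses the bytes are 38 D3 F9 EC 66 71.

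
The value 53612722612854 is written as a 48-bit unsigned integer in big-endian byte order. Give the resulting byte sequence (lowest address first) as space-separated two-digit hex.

53612722612854 in hexadecimal, padded to 48 bits, is 0x30C2AF496A76.
Split into bytes (most-significant first): 30 C2 AF 49 6A 76.
Big-endian stores the most-significant byte at the lowest address.
So the memory order matches the most-significant-first order: 30 C2 AF 49 6A 76.

30 C2 AF 49 6A 76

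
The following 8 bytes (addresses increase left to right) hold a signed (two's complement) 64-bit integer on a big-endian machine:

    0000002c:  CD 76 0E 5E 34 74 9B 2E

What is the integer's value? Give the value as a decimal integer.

In big-endian order the high byte comes first in memory.
The bytes are already most-significant first: 0xCD760E5E34749B2E.
Top bit is set, so as a signed 64-bit value this is 0xCD760E5E34749B2E − 2^64 = -3641707450912695506.

-3641707450912695506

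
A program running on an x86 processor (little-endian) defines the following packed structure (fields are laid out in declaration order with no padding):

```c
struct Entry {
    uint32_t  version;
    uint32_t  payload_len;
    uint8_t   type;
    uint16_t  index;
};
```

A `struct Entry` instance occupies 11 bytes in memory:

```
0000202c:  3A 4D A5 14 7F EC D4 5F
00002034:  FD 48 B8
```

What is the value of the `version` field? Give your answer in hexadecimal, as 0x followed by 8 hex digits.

0x14A54D3A

`version` is the first field, at byte offset 0, occupying 4 bytes.
Bytes at offsets 0..3: 3A 4D A5 14.
In little-endian order the low byte comes first in memory.
Reassemble most-significant byte first: 14 A5 4D 3A → 0x14A54D3A.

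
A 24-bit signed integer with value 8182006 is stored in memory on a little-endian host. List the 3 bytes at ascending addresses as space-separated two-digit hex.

8182006 in hexadecimal, padded to 24 bits, is 0x7CD8F6.
Split into bytes (most-significant first): 7C D8 F6.
Little-endian: lowest address holds the least-significant byte.
So at ascending addresses the bytes are F6 D8 7C.

F6 D8 7C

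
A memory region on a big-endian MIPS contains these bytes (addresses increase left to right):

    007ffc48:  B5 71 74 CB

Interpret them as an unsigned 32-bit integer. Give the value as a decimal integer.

Big-endian: lowest address holds the most-significant byte.
The bytes are already most-significant first: 0xB57174CB.
0xB57174CB = 3044111563.

3044111563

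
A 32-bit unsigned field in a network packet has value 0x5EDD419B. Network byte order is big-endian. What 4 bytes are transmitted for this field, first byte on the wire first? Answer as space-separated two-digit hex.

5E DD 41 9B

Split into bytes (most-significant first): 5E DD 41 9B.
Big-endian stores the most-significant byte at the lowest address.
So the memory order matches the most-significant-first order: 5E DD 41 9B.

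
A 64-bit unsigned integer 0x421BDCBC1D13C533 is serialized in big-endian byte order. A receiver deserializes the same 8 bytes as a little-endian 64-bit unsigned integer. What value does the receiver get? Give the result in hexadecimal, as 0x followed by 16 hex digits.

Stored big-endian, the bytes at ascending addresses are 42 1B DC BC 1D 13 C5 33.
Read back as little-endian, the first byte is least significant, giving 0x33C5131DBCDC1B42.

0x33C5131DBCDC1B42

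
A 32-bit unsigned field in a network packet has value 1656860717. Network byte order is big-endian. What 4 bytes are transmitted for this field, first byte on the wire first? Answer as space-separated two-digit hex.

1656860717 in hexadecimal, padded to 32 bits, is 0x62C1B02D.
Split into bytes (most-significant first): 62 C1 B0 2D.
Big-endian: lowest address holds the most-significant byte.
So the memory order matches the most-significant-first order: 62 C1 B0 2D.

62 C1 B0 2D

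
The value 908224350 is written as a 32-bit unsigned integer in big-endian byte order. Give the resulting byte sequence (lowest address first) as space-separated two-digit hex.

908224350 in hexadecimal, padded to 32 bits, is 0x3622675E.
Split into bytes (most-significant first): 36 22 67 5E.
In big-endian order the high byte comes first in memory.
So the memory order matches the most-significant-first order: 36 22 67 5E.

36 22 67 5E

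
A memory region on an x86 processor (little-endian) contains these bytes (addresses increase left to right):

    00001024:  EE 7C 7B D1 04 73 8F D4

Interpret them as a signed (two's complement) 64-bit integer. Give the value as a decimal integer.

-3130156751467610898

Little-endian stores the least-significant byte at the lowest address.
Reassemble most-significant byte first: D4 8F 73 04 D1 7B 7C EE → 0xD48F7304D17B7CEE.
Top bit is set, so as a signed 64-bit value this is 0xD48F7304D17B7CEE − 2^64 = -3130156751467610898.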